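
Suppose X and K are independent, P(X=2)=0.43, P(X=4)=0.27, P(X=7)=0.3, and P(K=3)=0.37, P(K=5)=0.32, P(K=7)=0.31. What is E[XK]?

19.7152

E[XK] = Σ_x Σ_k xk · P(X=x)P(K=k)
 = 6·0.1591 + 10·0.1376 + 14·0.1333 + 12·0.0999 + 20·0.0864 + 28·0.0837 + 21·0.111 + 35·0.096 + 49·0.093
 = 0.9546 + 1.376 + 1.8662 + 1.1988 + 1.728 + 2.3436 + 2.331 + 3.36 + 4.557
 = 19.7152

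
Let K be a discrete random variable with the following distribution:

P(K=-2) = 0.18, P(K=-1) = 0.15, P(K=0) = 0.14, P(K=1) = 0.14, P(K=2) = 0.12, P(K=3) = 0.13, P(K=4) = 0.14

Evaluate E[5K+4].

8.1

E[5K+4] = Σ (5k+4)·P(K=k)
 = (-6)·0.18 + (-1)·0.15 + 4·0.14 + 9·0.14 + 14·0.12 + 19·0.13 + 24·0.14
 = (-1.08) + (-0.15) + 0.56 + 1.26 + 1.68 + 2.47 + 3.36
 = 8.1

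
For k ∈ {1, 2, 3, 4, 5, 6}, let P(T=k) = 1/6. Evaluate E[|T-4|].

1.5

E[|T-4|] = Σ |t-4|·P(T=t)
 = 3·1/6 + 2·1/6 + 1·1/6 + 0·1/6 + 1·1/6 + 2·1/6
 = 1/2 + 1/3 + 1/6 + 0 + 1/6 + 1/3
 = 3/2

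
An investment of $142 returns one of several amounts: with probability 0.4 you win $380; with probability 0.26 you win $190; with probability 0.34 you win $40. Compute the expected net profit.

73

E[payout] = 380·0.4 + 190·0.26 + 40·0.34
 = 152 + 49.4 + 13.6
 = 215
Net = 215 - 142 = 73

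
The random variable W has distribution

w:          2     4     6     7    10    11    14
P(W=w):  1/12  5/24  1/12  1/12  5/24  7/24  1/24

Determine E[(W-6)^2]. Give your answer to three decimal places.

E[(W-6)^2] = Σ (w-6)^2·P(W=w)
 = 16·1/12 + 4·5/24 + 0·1/12 + 1·1/12 + 16·5/24 + 25·7/24 + 64·1/24
 = 4/3 + 5/6 + 0 + 1/12 + 10/3 + 175/24 + 8/3
 = 373/24

15.542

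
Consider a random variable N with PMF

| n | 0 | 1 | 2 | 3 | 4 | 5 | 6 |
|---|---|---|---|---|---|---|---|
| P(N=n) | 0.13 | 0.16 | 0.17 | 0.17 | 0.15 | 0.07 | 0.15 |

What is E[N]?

E[N] = Σ n·P(N=n)
 = 0·0.13 + 1·0.16 + 2·0.17 + 3·0.17 + 4·0.15 + 5·0.07 + 6·0.15
 = 0 + 0.16 + 0.34 + 0.51 + 0.6 + 0.35 + 0.9
 = 2.86

2.86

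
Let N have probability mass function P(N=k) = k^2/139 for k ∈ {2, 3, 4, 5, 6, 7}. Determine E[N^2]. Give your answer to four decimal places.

E[N^2] = Σ n^2·P(N=n)
 = 4·4/139 + 9·9/139 + 16·16/139 + 25·25/139 + 36·36/139 + 49·49/139
 = 16/139 + 81/139 + 256/139 + 625/139 + 1296/139 + 2401/139
 = 4675/139

33.6331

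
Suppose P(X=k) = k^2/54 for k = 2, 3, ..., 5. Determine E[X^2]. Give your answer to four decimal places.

E[X^2] = Σ x^2·P(X=x)
 = 4·2/27 + 9·1/6 + 16·8/27 + 25·25/54
 = 8/27 + 3/2 + 128/27 + 625/54
 = 163/9

18.1111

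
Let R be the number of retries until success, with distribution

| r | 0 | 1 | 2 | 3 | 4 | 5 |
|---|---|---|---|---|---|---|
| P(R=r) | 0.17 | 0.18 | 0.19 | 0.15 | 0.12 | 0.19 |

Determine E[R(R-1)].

6.52

E[R(R-1)] = Σ r(r-1)·P(R=r)
 = 0·0.17 + 0·0.18 + 2·0.19 + 6·0.15 + 12·0.12 + 20·0.19
 = 0 + 0 + 0.38 + 0.9 + 1.44 + 3.8
 = 6.52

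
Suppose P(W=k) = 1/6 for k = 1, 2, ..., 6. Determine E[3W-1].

9.5

E[3W-1] = Σ (3w-1)·P(W=w)
 = 2·1/6 + 5·1/6 + 8·1/6 + 11·1/6 + 14·1/6 + 17·1/6
 = 1/3 + 5/6 + 4/3 + 11/6 + 7/3 + 17/6
 = 19/2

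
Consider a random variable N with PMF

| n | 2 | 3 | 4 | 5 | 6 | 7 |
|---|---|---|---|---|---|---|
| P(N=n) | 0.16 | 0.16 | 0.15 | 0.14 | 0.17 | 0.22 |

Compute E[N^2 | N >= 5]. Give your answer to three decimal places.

P(N >= 5) = 0.14 + 0.17 + 0.22 = 0.53.
E[N^2 | N >= 5] = [25·0.14 + 36·0.17 + 49·0.22] / 0.53
 = 20.4 / 0.53
 = 2040/53

38.491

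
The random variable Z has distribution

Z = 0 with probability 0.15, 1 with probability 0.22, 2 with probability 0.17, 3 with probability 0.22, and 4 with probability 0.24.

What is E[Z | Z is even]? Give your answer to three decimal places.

2.321

P(Z is even) = 0.15 + 0.17 + 0.24 = 0.56.
E[Z | Z is even] = [0·0.15 + 2·0.17 + 4·0.24] / 0.56
 = 1.3 / 0.56
 = 65/28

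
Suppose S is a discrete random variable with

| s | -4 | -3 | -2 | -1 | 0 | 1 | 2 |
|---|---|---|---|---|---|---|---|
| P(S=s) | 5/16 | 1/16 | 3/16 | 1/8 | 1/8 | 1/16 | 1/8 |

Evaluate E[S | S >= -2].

P(S >= -2) = 3/16 + 1/8 + 1/8 + 1/16 + 1/8 = 5/8.
E[S | S >= -2] = [(-2)·3/16 + (-1)·1/8 + 0·1/8 + 1·1/16 + 2·1/8] / (5/8)
 = -3/16 / (5/8)
 = -3/10

-0.3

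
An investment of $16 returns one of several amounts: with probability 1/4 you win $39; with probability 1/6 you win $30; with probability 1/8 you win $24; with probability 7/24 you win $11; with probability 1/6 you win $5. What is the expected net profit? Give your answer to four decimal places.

E[payout] = 39·1/4 + 30·1/6 + 24·1/8 + 11·7/24 + 5·1/6
 = 39/4 + 5 + 3 + 77/24 + 5/6
 = 523/24
Net = 523/24 - 16 = 139/24

5.7917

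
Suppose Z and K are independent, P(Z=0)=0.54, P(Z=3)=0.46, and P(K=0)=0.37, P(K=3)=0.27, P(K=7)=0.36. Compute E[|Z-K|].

2.9712

E[|Z-K|] = Σ_z Σ_k |z-k| · P(Z=z)P(K=k)
 = 0·0.1998 + 3·0.1458 + 7·0.1944 + 3·0.1702 + 0·0.1242 + 4·0.1656
 = 0 + 0.4374 + 1.3608 + 0.5106 + 0 + 0.6624
 = 2.9712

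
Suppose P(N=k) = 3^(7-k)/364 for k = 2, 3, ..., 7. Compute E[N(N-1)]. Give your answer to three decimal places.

4.418

E[N(N-1)] = Σ n(n-1)·P(N=n)
 = 2·243/364 + 6·81/364 + 12·27/364 + 20·9/364 + 30·3/364 + 42·1/364
 = 243/182 + 243/182 + 81/91 + 45/91 + 45/182 + 3/26
 = 402/91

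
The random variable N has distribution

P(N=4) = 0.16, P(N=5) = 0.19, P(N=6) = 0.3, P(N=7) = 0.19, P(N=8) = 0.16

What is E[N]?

E[N] = Σ n·P(N=n)
 = 4·0.16 + 5·0.19 + 6·0.3 + 7·0.19 + 8·0.16
 = 0.64 + 0.95 + 1.8 + 1.33 + 1.28
 = 6

6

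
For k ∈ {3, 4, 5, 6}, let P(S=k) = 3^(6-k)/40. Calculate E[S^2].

12.45

E[S^2] = Σ s^2·P(S=s)
 = 9·27/40 + 16·9/40 + 25·3/40 + 36·1/40
 = 243/40 + 18/5 + 15/8 + 9/10
 = 249/20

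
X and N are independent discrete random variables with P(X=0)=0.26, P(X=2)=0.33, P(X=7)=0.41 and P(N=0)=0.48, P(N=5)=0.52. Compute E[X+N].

E[X+N] = Σ_x Σ_n (x+n) · P(X=x)P(N=n)
 = 0·0.1248 + 5·0.1352 + 2·0.1584 + 7·0.1716 + 7·0.1968 + 12·0.2132
 = 0 + 0.676 + 0.3168 + 1.2012 + 1.3776 + 2.5584
 = 6.13

6.13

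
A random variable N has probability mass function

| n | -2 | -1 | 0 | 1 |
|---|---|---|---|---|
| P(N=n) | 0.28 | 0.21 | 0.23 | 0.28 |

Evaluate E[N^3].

-2.17

E[N^3] = Σ n^3·P(N=n)
 = (-8)·0.28 + (-1)·0.21 + 0·0.23 + 1·0.28
 = (-2.24) + (-0.21) + 0 + 0.28
 = -2.17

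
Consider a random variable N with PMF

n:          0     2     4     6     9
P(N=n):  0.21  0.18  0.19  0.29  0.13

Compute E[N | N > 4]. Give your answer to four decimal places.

6.9286

P(N > 4) = 0.29 + 0.13 = 0.42.
E[N | N > 4] = [6·0.29 + 9·0.13] / 0.42
 = 2.91 / 0.42
 = 97/14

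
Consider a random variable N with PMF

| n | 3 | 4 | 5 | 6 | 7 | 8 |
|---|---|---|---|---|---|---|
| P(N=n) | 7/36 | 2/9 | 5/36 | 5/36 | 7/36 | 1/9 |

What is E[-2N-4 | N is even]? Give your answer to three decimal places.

P(N is even) = 2/9 + 5/36 + 1/9 = 17/36.
E[-2N-4 | N is even] = [(-12)·2/9 + (-16)·5/36 + (-20)·1/9] / (17/36)
 = -64/9 / (17/36)
 = -256/17

-15.059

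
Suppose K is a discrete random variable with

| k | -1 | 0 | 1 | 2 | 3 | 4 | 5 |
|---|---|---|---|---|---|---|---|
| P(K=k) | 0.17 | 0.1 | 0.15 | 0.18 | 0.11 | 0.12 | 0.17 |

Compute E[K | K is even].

P(K is even) = 0.1 + 0.18 + 0.12 = 0.4.
E[K | K is even] = [0·0.1 + 2·0.18 + 4·0.12] / 0.4
 = 0.84 / 0.4
 = 21/10

2.1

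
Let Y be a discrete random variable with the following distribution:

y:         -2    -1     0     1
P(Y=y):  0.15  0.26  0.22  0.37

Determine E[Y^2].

1.23

E[Y^2] = Σ y^2·P(Y=y)
 = 4·0.15 + 1·0.26 + 0·0.22 + 1·0.37
 = 0.6 + 0.26 + 0 + 0.37
 = 1.23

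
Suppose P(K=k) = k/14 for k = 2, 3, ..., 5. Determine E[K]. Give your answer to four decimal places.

E[K] = Σ k·P(K=k)
 = 2·1/7 + 3·3/14 + 4·2/7 + 5·5/14
 = 2/7 + 9/14 + 8/7 + 25/14
 = 27/7

3.8571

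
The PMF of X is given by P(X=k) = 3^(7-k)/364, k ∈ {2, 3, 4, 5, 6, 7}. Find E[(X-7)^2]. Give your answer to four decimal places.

E[(X-7)^2] = Σ (x-7)^2·P(X=x)
 = 25·243/364 + 16·81/364 + 9·27/364 + 4·9/364 + 1·3/364 + 0·1/364
 = 6075/364 + 324/91 + 243/364 + 9/91 + 3/364 + 0
 = 7653/364

21.0247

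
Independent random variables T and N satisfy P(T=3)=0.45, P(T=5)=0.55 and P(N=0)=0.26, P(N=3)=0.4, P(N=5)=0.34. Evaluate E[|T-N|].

1.812

E[|T-N|] = Σ_t Σ_n |t-n| · P(T=t)P(N=n)
 = 3·0.117 + 0·0.18 + 2·0.153 + 5·0.143 + 2·0.22 + 0·0.187
 = 0.351 + 0 + 0.306 + 0.715 + 0.44 + 0
 = 1.812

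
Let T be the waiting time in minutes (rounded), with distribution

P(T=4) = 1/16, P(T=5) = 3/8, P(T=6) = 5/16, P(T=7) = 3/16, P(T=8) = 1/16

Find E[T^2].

E[T^2] = Σ t^2·P(T=t)
 = 16·1/16 + 25·3/8 + 36·5/16 + 49·3/16 + 64·1/16
 = 1 + 75/8 + 45/4 + 147/16 + 4
 = 557/16

34.8125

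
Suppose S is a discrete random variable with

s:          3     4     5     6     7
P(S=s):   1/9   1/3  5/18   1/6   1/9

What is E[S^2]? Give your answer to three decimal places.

E[S^2] = Σ s^2·P(S=s)
 = 9·1/9 + 16·1/3 + 25·5/18 + 36·1/6 + 49·1/9
 = 1 + 16/3 + 125/18 + 6 + 49/9
 = 445/18

24.722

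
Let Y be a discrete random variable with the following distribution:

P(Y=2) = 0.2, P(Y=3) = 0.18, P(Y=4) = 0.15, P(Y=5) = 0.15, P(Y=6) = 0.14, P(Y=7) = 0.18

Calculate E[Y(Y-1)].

18.04

E[Y(Y-1)] = Σ y(y-1)·P(Y=y)
 = 2·0.2 + 6·0.18 + 12·0.15 + 20·0.15 + 30·0.14 + 42·0.18
 = 0.4 + 1.08 + 1.8 + 3 + 4.2 + 7.56
 = 18.04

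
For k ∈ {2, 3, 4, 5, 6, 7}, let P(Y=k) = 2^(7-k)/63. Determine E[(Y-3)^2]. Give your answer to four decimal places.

1.4286

E[(Y-3)^2] = Σ (y-3)^2·P(Y=y)
 = 1·32/63 + 0·16/63 + 1·8/63 + 4·4/63 + 9·2/63 + 16·1/63
 = 32/63 + 0 + 8/63 + 16/63 + 2/7 + 16/63
 = 10/7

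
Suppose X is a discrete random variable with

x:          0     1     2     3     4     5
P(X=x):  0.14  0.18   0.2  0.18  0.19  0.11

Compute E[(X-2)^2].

E[(X-2)^2] = Σ (x-2)^2·P(X=x)
 = 4·0.14 + 1·0.18 + 0·0.2 + 1·0.18 + 4·0.19 + 9·0.11
 = 0.56 + 0.18 + 0 + 0.18 + 0.76 + 0.99
 = 2.67

2.67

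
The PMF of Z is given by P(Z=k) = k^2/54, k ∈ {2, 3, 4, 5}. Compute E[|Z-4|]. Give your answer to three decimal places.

E[|Z-4|] = Σ |z-4|·P(Z=z)
 = 2·2/27 + 1·1/6 + 0·8/27 + 1·25/54
 = 4/27 + 1/6 + 0 + 25/54
 = 7/9

0.778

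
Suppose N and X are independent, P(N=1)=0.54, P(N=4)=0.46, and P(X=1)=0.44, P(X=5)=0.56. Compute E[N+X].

5.62

E[N+X] = Σ_n Σ_x (n+x) · P(N=n)P(X=x)
 = 2·0.2376 + 6·0.3024 + 5·0.2024 + 9·0.2576
 = 0.4752 + 1.8144 + 1.012 + 2.3184
 = 5.62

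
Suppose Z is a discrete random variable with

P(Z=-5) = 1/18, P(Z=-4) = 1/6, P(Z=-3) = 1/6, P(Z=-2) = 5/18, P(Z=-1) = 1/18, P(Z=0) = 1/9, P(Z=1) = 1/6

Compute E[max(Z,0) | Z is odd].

0.375

P(Z is odd) = 1/18 + 1/6 + 1/18 + 1/6 = 4/9.
E[max(Z,0) | Z is odd] = [0·1/18 + 0·1/6 + 0·1/18 + 1·1/6] / (4/9)
 = 1/6 / (4/9)
 = 3/8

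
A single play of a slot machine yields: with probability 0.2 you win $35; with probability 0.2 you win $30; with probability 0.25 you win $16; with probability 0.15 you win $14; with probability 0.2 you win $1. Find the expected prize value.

E[payout] = 35·0.2 + 30·0.2 + 16·0.25 + 14·0.15 + 1·0.2
 = 7 + 6 + 4 + 2.1 + 0.2
 = 19.3

19.3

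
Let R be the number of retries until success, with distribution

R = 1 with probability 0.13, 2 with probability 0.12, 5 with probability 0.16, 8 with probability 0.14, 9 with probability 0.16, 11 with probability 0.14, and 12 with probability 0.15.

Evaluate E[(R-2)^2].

40.79

E[(R-2)^2] = Σ (r-2)^2·P(R=r)
 = 1·0.13 + 0·0.12 + 9·0.16 + 36·0.14 + 49·0.16 + 81·0.14 + 100·0.15
 = 0.13 + 0 + 1.44 + 5.04 + 7.84 + 11.34 + 15
 = 40.79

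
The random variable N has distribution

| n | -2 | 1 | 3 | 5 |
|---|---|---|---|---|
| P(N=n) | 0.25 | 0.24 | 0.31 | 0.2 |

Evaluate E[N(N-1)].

7.36

E[N(N-1)] = Σ n(n-1)·P(N=n)
 = 6·0.25 + 0·0.24 + 6·0.31 + 20·0.2
 = 1.5 + 0 + 1.86 + 4
 = 7.36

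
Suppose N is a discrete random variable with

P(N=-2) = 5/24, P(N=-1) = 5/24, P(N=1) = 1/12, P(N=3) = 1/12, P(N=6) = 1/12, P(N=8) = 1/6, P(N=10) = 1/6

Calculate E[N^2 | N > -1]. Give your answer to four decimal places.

53.4286

P(N > -1) = 1/12 + 1/12 + 1/12 + 1/6 + 1/6 = 7/12.
E[N^2 | N > -1] = [1·1/12 + 9·1/12 + 36·1/12 + 64·1/6 + 100·1/6] / (7/12)
 = 187/6 / (7/12)
 = 374/7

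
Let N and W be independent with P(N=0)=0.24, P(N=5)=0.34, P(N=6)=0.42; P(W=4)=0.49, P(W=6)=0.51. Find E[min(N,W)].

E[min(N,W)] = Σ_n Σ_w min(n,w) · P(N=n)P(W=w)
 = 0·0.1176 + 0·0.1224 + 4·0.1666 + 5·0.1734 + 4·0.2058 + 6·0.2142
 = 0 + 0 + 0.6664 + 0.867 + 0.8232 + 1.2852
 = 3.6418

3.6418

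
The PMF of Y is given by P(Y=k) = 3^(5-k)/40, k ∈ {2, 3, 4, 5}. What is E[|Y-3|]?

E[|Y-3|] = Σ |y-3|·P(Y=y)
 = 1·27/40 + 0·9/40 + 1·3/40 + 2·1/40
 = 27/40 + 0 + 3/40 + 1/20
 = 4/5

0.8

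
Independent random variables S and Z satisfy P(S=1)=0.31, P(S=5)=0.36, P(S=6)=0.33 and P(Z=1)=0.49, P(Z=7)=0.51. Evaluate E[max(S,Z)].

E[max(S,Z)] = Σ_s Σ_z max(s,z) · P(S=s)P(Z=z)
 = 1·0.1519 + 7·0.1581 + 5·0.1764 + 7·0.1836 + 6·0.1617 + 7·0.1683
 = 0.1519 + 1.1067 + 0.882 + 1.2852 + 0.9702 + 1.1781
 = 5.5741

5.5741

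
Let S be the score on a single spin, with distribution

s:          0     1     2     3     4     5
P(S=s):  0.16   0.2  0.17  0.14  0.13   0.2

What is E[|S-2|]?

E[|S-2|] = Σ |s-2|·P(S=s)
 = 2·0.16 + 1·0.2 + 0·0.17 + 1·0.14 + 2·0.13 + 3·0.2
 = 0.32 + 0.2 + 0 + 0.14 + 0.26 + 0.6
 = 1.52

1.52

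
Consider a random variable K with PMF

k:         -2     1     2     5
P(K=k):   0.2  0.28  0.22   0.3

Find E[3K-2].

3.46

E[3K-2] = Σ (3k-2)·P(K=k)
 = (-8)·0.2 + 1·0.28 + 4·0.22 + 13·0.3
 = (-1.6) + 0.28 + 0.88 + 3.9
 = 3.46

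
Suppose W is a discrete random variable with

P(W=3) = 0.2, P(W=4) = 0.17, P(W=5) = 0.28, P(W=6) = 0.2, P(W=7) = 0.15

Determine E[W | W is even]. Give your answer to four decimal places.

P(W is even) = 0.17 + 0.2 = 0.37.
E[W | W is even] = [4·0.17 + 6·0.2] / 0.37
 = 1.88 / 0.37
 = 188/37

5.0811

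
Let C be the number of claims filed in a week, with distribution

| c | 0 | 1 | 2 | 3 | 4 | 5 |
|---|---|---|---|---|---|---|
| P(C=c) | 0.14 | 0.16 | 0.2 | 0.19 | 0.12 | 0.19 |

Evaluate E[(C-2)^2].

3.1

E[(C-2)^2] = Σ (c-2)^2·P(C=c)
 = 4·0.14 + 1·0.16 + 0·0.2 + 1·0.19 + 4·0.12 + 9·0.19
 = 0.56 + 0.16 + 0 + 0.19 + 0.48 + 1.71
 = 3.1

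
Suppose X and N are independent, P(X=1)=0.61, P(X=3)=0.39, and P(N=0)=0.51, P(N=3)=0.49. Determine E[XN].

E[XN] = Σ_x Σ_n xn · P(X=x)P(N=n)
 = 0·0.3111 + 3·0.2989 + 0·0.1989 + 9·0.1911
 = 0 + 0.8967 + 0 + 1.7199
 = 2.6166

2.6166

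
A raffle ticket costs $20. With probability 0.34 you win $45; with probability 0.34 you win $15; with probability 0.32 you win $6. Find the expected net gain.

2.32

E[payout] = 45·0.34 + 15·0.34 + 6·0.32
 = 15.3 + 5.1 + 1.92
 = 22.32
Net = 22.32 - 20 = 2.32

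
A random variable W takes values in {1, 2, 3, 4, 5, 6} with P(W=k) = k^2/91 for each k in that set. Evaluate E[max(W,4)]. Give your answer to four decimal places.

5.0659

E[max(W,4)] = Σ max(w,4)·P(W=w)
 = 4·1/91 + 4·4/91 + 4·9/91 + 4·16/91 + 5·25/91 + 6·36/91
 = 4/91 + 16/91 + 36/91 + 64/91 + 125/91 + 216/91
 = 461/91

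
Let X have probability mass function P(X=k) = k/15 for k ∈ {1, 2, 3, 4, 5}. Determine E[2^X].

E[2^X] = Σ 2^x·P(X=x)
 = 2·1/15 + 4·2/15 + 8·1/5 + 16·4/15 + 32·1/3
 = 2/15 + 8/15 + 8/5 + 64/15 + 32/3
 = 86/5

17.2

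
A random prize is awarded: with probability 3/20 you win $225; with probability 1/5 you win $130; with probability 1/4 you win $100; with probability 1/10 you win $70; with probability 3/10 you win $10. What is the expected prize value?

94.75

E[payout] = 225·3/20 + 130·1/5 + 100·1/4 + 70·1/10 + 10·3/10
 = 135/4 + 26 + 25 + 7 + 3
 = 379/4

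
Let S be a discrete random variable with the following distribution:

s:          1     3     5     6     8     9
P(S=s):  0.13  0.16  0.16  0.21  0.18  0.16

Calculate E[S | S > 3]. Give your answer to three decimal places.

6.958

P(S > 3) = 0.16 + 0.21 + 0.18 + 0.16 = 0.71.
E[S | S > 3] = [5·0.16 + 6·0.21 + 8·0.18 + 9·0.16] / 0.71
 = 4.94 / 0.71
 = 494/71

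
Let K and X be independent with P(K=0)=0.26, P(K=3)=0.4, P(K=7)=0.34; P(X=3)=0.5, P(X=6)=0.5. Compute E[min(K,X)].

2.73

E[min(K,X)] = Σ_k Σ_x min(k,x) · P(K=k)P(X=x)
 = 0·0.13 + 0·0.13 + 3·0.2 + 3·0.2 + 3·0.17 + 6·0.17
 = 0 + 0 + 0.6 + 0.6 + 0.51 + 1.02
 = 2.73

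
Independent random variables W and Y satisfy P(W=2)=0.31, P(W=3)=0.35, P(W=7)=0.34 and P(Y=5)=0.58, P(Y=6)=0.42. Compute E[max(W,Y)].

5.9572

E[max(W,Y)] = Σ_w Σ_y max(w,y) · P(W=w)P(Y=y)
 = 5·0.1798 + 6·0.1302 + 5·0.203 + 6·0.147 + 7·0.1972 + 7·0.1428
 = 0.899 + 0.7812 + 1.015 + 0.882 + 1.3804 + 0.9996
 = 5.9572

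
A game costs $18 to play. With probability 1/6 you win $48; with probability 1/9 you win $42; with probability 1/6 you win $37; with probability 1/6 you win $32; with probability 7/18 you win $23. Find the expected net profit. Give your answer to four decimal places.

15.1111

E[payout] = 48·1/6 + 42·1/9 + 37·1/6 + 32·1/6 + 23·7/18
 = 8 + 14/3 + 37/6 + 16/3 + 161/18
 = 298/9
Net = 298/9 - 18 = 136/9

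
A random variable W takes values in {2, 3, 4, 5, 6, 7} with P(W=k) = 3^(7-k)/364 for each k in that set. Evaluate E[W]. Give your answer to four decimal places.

2.4918

E[W] = Σ w·P(W=w)
 = 2·243/364 + 3·81/364 + 4·27/364 + 5·9/364 + 6·3/364 + 7·1/364
 = 243/182 + 243/364 + 27/91 + 45/364 + 9/182 + 1/52
 = 907/364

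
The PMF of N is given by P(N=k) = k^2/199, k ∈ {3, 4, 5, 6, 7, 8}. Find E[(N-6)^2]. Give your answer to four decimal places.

2.3869

E[(N-6)^2] = Σ (n-6)^2·P(N=n)
 = 9·9/199 + 4·16/199 + 1·25/199 + 0·36/199 + 1·49/199 + 4·64/199
 = 81/199 + 64/199 + 25/199 + 0 + 49/199 + 256/199
 = 475/199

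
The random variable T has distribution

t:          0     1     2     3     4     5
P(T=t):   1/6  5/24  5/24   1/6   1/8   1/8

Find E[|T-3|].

1.5

E[|T-3|] = Σ |t-3|·P(T=t)
 = 3·1/6 + 2·5/24 + 1·5/24 + 0·1/6 + 1·1/8 + 2·1/8
 = 1/2 + 5/12 + 5/24 + 0 + 1/8 + 1/4
 = 3/2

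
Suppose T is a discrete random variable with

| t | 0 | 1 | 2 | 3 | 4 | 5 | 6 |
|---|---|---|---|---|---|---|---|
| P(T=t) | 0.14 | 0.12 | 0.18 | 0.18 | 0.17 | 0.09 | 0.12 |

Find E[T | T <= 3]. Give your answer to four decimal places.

1.6452

P(T <= 3) = 0.14 + 0.12 + 0.18 + 0.18 = 0.62.
E[T | T <= 3] = [0·0.14 + 1·0.12 + 2·0.18 + 3·0.18] / 0.62
 = 1.02 / 0.62
 = 51/31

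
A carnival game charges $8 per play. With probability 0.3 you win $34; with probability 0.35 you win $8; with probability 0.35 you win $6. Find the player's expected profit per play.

7.1

E[payout] = 34·0.3 + 8·0.35 + 6·0.35
 = 10.2 + 2.8 + 2.1
 = 15.1
Net = 15.1 - 8 = 7.1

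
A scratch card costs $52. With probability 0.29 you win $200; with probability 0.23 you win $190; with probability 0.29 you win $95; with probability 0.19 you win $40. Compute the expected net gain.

E[payout] = 200·0.29 + 190·0.23 + 95·0.29 + 40·0.19
 = 58 + 43.7 + 27.55 + 7.6
 = 136.85
Net = 136.85 - 52 = 84.85

84.85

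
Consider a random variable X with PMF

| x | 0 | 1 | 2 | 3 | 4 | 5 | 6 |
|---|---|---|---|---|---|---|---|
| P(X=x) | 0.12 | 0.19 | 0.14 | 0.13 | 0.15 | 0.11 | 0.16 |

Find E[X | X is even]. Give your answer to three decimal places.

P(X is even) = 0.12 + 0.14 + 0.15 + 0.16 = 0.57.
E[X | X is even] = [0·0.12 + 2·0.14 + 4·0.15 + 6·0.16] / 0.57
 = 1.84 / 0.57
 = 184/57

3.228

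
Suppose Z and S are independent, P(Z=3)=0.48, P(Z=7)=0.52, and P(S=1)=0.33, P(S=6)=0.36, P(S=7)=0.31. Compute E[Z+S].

E[Z+S] = Σ_z Σ_s (z+s) · P(Z=z)P(S=s)
 = 4·0.1584 + 9·0.1728 + 10·0.1488 + 8·0.1716 + 13·0.1872 + 14·0.1612
 = 0.6336 + 1.5552 + 1.488 + 1.3728 + 2.4336 + 2.2568
 = 9.74

9.74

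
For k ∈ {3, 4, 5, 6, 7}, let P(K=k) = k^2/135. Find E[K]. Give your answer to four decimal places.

5.7407

E[K] = Σ k·P(K=k)
 = 3·1/15 + 4·16/135 + 5·5/27 + 6·4/15 + 7·49/135
 = 1/5 + 64/135 + 25/27 + 8/5 + 343/135
 = 155/27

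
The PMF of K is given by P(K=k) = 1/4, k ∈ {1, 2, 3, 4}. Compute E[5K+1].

E[5K+1] = Σ (5k+1)·P(K=k)
 = 6·1/4 + 11·1/4 + 16·1/4 + 21·1/4
 = 3/2 + 11/4 + 4 + 21/4
 = 27/2

13.5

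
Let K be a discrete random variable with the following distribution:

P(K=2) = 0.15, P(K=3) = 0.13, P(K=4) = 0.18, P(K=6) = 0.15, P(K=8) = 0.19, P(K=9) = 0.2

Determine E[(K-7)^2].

E[(K-7)^2] = Σ (k-7)^2·P(K=k)
 = 25·0.15 + 16·0.13 + 9·0.18 + 1·0.15 + 1·0.19 + 4·0.2
 = 3.75 + 2.08 + 1.62 + 0.15 + 0.19 + 0.8
 = 8.59

8.59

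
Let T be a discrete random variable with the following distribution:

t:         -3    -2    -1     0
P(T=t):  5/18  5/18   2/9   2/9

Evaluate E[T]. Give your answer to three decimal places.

-1.611

E[T] = Σ t·P(T=t)
 = (-3)·5/18 + (-2)·5/18 + (-1)·2/9 + 0·2/9
 = (-5/6) + (-5/9) + (-2/9) + 0
 = -29/18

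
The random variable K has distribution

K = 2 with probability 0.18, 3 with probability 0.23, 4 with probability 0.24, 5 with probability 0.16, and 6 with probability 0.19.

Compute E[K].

3.95

E[K] = Σ k·P(K=k)
 = 2·0.18 + 3·0.23 + 4·0.24 + 5·0.16 + 6·0.19
 = 0.36 + 0.69 + 0.96 + 0.8 + 1.14
 = 3.95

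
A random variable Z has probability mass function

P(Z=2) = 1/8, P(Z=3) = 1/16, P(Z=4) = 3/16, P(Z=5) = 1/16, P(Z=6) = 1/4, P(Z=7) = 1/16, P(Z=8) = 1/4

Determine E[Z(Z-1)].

E[Z(Z-1)] = Σ z(z-1)·P(Z=z)
 = 2·1/8 + 6·1/16 + 12·3/16 + 20·1/16 + 30·1/4 + 42·1/16 + 56·1/4
 = 1/4 + 3/8 + 9/4 + 5/4 + 15/2 + 21/8 + 14
 = 113/4

28.25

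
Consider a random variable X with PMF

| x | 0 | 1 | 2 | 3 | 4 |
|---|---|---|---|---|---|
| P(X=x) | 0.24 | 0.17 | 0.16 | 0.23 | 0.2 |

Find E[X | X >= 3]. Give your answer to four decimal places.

P(X >= 3) = 0.23 + 0.2 = 0.43.
E[X | X >= 3] = [3·0.23 + 4·0.2] / 0.43
 = 1.49 / 0.43
 = 149/43

3.4651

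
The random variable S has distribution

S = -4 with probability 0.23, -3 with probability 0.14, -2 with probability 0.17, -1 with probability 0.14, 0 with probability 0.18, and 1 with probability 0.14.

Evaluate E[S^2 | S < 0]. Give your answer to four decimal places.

8.4706

P(S < 0) = 0.23 + 0.14 + 0.17 + 0.14 = 0.68.
E[S^2 | S < 0] = [16·0.23 + 9·0.14 + 4·0.17 + 1·0.14] / 0.68
 = 5.76 / 0.68
 = 144/17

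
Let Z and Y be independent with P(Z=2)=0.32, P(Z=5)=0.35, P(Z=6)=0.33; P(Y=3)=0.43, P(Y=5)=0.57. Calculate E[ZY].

18.0918

E[ZY] = Σ_z Σ_y zy · P(Z=z)P(Y=y)
 = 6·0.1376 + 10·0.1824 + 15·0.1505 + 25·0.1995 + 18·0.1419 + 30·0.1881
 = 0.8256 + 1.824 + 2.2575 + 4.9875 + 2.5542 + 5.643
 = 18.0918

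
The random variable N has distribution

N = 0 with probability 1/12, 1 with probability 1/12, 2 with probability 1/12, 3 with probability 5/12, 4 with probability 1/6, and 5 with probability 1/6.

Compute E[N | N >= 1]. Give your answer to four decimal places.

P(N >= 1) = 1/12 + 1/12 + 5/12 + 1/6 + 1/6 = 11/12.
E[N | N >= 1] = [1·1/12 + 2·1/12 + 3·5/12 + 4·1/6 + 5·1/6] / (11/12)
 = 3 / (11/12)
 = 36/11

3.2727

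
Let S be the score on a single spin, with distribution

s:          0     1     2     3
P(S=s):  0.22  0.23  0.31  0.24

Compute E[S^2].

E[S^2] = Σ s^2·P(S=s)
 = 0·0.22 + 1·0.23 + 4·0.31 + 9·0.24
 = 0 + 0.23 + 1.24 + 2.16
 = 3.63

3.63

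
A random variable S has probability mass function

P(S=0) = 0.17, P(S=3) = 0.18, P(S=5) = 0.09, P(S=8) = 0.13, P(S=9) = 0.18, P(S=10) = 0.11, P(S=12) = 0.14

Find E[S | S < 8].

P(S < 8) = 0.17 + 0.18 + 0.09 = 0.44.
E[S | S < 8] = [0·0.17 + 3·0.18 + 5·0.09] / 0.44
 = 0.99 / 0.44
 = 9/4

2.25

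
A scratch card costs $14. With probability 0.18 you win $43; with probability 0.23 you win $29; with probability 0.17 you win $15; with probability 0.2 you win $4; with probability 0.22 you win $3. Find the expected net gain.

4.42

E[payout] = 43·0.18 + 29·0.23 + 15·0.17 + 4·0.2 + 3·0.22
 = 7.74 + 6.67 + 2.55 + 0.8 + 0.66
 = 18.42
Net = 18.42 - 14 = 4.42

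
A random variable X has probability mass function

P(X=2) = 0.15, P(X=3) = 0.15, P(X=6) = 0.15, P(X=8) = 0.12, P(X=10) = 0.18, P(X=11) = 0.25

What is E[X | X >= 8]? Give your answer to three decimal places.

P(X >= 8) = 0.12 + 0.18 + 0.25 = 0.55.
E[X | X >= 8] = [8·0.12 + 10·0.18 + 11·0.25] / 0.55
 = 5.51 / 0.55
 = 551/55

10.018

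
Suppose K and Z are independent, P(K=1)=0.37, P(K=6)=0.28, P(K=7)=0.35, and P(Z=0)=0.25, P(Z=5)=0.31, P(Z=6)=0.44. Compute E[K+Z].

E[K+Z] = Σ_k Σ_z (k+z) · P(K=k)P(Z=z)
 = 1·0.0925 + 6·0.1147 + 7·0.1628 + 6·0.07 + 11·0.0868 + 12·0.1232 + 7·0.0875 + 12·0.1085 + 13·0.154
 = 0.0925 + 0.6882 + 1.1396 + 0.42 + 0.9548 + 1.4784 + 0.6125 + 1.302 + 2.002
 = 8.69

8.69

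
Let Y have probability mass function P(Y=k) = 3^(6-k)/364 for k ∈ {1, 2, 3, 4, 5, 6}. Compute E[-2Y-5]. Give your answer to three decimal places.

E[-2Y-5] = Σ (-2y-5)·P(Y=y)
 = (-7)·243/364 + (-9)·81/364 + (-11)·27/364 + (-13)·9/364 + (-15)·3/364 + (-17)·1/364
 = (-243/52) + (-729/364) + (-297/364) + (-9/28) + (-45/364) + (-17/364)
 = -1453/182

-7.984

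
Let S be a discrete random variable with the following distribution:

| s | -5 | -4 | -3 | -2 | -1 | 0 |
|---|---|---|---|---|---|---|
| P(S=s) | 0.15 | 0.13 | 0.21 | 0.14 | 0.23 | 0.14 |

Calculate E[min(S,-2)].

E[min(S,-2)] = Σ min(s,-2)·P(S=s)
 = (-5)·0.15 + (-4)·0.13 + (-3)·0.21 + (-2)·0.14 + (-2)·0.23 + (-2)·0.14
 = (-0.75) + (-0.52) + (-0.63) + (-0.28) + (-0.46) + (-0.28)
 = -2.92

-2.92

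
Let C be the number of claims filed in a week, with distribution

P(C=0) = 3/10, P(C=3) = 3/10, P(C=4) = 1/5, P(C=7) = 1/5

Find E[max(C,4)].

4.6

E[max(C,4)] = Σ max(c,4)·P(C=c)
 = 4·3/10 + 4·3/10 + 4·1/5 + 7·1/5
 = 6/5 + 6/5 + 4/5 + 7/5
 = 23/5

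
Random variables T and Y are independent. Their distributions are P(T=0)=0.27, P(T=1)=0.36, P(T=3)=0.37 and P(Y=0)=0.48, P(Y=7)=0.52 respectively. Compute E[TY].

E[TY] = Σ_t Σ_y ty · P(T=t)P(Y=y)
 = 0·0.1296 + 0·0.1404 + 0·0.1728 + 7·0.1872 + 0·0.1776 + 21·0.1924
 = 0 + 0 + 0 + 1.3104 + 0 + 4.0404
 = 5.3508

5.3508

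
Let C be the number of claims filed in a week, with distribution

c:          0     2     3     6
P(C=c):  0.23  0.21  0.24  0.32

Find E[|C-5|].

E[|C-5|] = Σ |c-5|·P(C=c)
 = 5·0.23 + 3·0.21 + 2·0.24 + 1·0.32
 = 1.15 + 0.63 + 0.48 + 0.32
 = 2.58

2.58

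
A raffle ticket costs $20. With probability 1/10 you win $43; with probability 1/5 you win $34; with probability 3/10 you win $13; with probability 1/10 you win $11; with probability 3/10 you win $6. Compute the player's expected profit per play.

E[payout] = 43·1/10 + 34·1/5 + 13·3/10 + 11·1/10 + 6·3/10
 = 43/10 + 34/5 + 39/10 + 11/10 + 9/5
 = 179/10
Net = 179/10 - 20 = -21/10

-2.1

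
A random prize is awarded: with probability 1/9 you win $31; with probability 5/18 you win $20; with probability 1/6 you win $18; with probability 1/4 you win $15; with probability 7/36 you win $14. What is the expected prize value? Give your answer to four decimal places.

E[payout] = 31·1/9 + 20·5/18 + 18·1/6 + 15·1/4 + 14·7/36
 = 31/9 + 50/9 + 3 + 15/4 + 49/18
 = 665/36

18.4722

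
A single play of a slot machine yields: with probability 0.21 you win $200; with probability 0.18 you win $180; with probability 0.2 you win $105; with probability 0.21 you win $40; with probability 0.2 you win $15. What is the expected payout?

106.8

E[payout] = 200·0.21 + 180·0.18 + 105·0.2 + 40·0.21 + 15·0.2
 = 42 + 32.4 + 21 + 8.4 + 3
 = 106.8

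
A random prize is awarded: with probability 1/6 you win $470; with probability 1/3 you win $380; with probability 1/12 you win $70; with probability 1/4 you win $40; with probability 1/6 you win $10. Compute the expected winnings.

E[payout] = 470·1/6 + 380·1/3 + 70·1/12 + 40·1/4 + 10·1/6
 = 235/3 + 380/3 + 35/6 + 10 + 5/3
 = 445/2

222.5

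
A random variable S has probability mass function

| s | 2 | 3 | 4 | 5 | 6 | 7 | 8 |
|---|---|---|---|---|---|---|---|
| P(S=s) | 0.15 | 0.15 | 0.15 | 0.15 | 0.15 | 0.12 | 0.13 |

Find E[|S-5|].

E[|S-5|] = Σ |s-5|·P(S=s)
 = 3·0.15 + 2·0.15 + 1·0.15 + 0·0.15 + 1·0.15 + 2·0.12 + 3·0.13
 = 0.45 + 0.3 + 0.15 + 0 + 0.15 + 0.24 + 0.39
 = 1.68

1.68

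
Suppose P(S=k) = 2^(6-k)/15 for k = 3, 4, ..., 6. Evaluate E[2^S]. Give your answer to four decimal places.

E[2^S] = Σ 2^s·P(S=s)
 = 8·8/15 + 16·4/15 + 32·2/15 + 64·1/15
 = 64/15 + 64/15 + 64/15 + 64/15
 = 256/15

17.0667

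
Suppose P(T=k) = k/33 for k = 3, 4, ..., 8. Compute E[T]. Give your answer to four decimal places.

E[T] = Σ t·P(T=t)
 = 3·1/11 + 4·4/33 + 5·5/33 + 6·2/11 + 7·7/33 + 8·8/33
 = 3/11 + 16/33 + 25/33 + 12/11 + 49/33 + 64/33
 = 199/33

6.0303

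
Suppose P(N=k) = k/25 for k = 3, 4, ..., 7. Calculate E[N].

E[N] = Σ n·P(N=n)
 = 3·3/25 + 4·4/25 + 5·1/5 + 6·6/25 + 7·7/25
 = 9/25 + 16/25 + 1 + 36/25 + 49/25
 = 27/5

5.4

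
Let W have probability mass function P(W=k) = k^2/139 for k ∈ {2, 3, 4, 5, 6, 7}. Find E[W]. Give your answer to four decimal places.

E[W] = Σ w·P(W=w)
 = 2·4/139 + 3·9/139 + 4·16/139 + 5·25/139 + 6·36/139 + 7·49/139
 = 8/139 + 27/139 + 64/139 + 125/139 + 216/139 + 343/139
 = 783/139

5.6331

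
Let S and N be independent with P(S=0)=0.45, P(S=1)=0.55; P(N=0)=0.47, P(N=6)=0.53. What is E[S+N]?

E[S+N] = Σ_s Σ_n (s+n) · P(S=s)P(N=n)
 = 0·0.2115 + 6·0.2385 + 1·0.2585 + 7·0.2915
 = 0 + 1.431 + 0.2585 + 2.0405
 = 3.73

3.73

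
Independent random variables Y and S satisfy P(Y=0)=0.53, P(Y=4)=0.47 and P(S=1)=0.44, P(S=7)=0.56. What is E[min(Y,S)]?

E[min(Y,S)] = Σ_y Σ_s min(y,s) · P(Y=y)P(S=s)
 = 0·0.2332 + 0·0.2968 + 1·0.2068 + 4·0.2632
 = 0 + 0 + 0.2068 + 1.0528
 = 1.2596

1.2596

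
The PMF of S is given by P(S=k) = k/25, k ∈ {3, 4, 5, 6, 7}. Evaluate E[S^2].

E[S^2] = Σ s^2·P(S=s)
 = 9·3/25 + 16·4/25 + 25·1/5 + 36·6/25 + 49·7/25
 = 27/25 + 64/25 + 5 + 216/25 + 343/25
 = 31

31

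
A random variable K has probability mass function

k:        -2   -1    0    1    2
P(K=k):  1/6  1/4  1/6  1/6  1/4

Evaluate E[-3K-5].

E[-3K-5] = Σ (-3k-5)·P(K=k)
 = 1·1/6 + (-2)·1/4 + (-5)·1/6 + (-8)·1/6 + (-11)·1/4
 = 1/6 + (-1/2) + (-5/6) + (-4/3) + (-11/4)
 = -21/4

-5.25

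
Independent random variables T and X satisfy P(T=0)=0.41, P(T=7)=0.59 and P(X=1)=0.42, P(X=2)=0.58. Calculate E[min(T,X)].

0.9322

E[min(T,X)] = Σ_t Σ_x min(t,x) · P(T=t)P(X=x)
 = 0·0.1722 + 0·0.2378 + 1·0.2478 + 2·0.3422
 = 0 + 0 + 0.2478 + 0.6844
 = 0.9322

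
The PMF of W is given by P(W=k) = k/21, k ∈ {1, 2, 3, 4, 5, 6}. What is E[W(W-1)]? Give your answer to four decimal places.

16.6667

E[W(W-1)] = Σ w(w-1)·P(W=w)
 = 0·1/21 + 2·2/21 + 6·1/7 + 12·4/21 + 20·5/21 + 30·2/7
 = 0 + 4/21 + 6/7 + 16/7 + 100/21 + 60/7
 = 50/3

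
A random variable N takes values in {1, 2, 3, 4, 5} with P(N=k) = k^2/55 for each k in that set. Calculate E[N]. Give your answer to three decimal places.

E[N] = Σ n·P(N=n)
 = 1·1/55 + 2·4/55 + 3·9/55 + 4·16/55 + 5·5/11
 = 1/55 + 8/55 + 27/55 + 64/55 + 25/11
 = 45/11

4.091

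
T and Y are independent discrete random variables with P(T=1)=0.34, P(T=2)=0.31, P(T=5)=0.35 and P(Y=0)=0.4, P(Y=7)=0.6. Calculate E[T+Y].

E[T+Y] = Σ_t Σ_y (t+y) · P(T=t)P(Y=y)
 = 1·0.136 + 8·0.204 + 2·0.124 + 9·0.186 + 5·0.14 + 12·0.21
 = 0.136 + 1.632 + 0.248 + 1.674 + 0.7 + 2.52
 = 6.91

6.91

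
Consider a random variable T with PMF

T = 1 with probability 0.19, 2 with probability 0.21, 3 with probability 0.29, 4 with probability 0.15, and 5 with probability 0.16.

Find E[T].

E[T] = Σ t·P(T=t)
 = 1·0.19 + 2·0.21 + 3·0.29 + 4·0.15 + 5·0.16
 = 0.19 + 0.42 + 0.87 + 0.6 + 0.8
 = 2.88

2.88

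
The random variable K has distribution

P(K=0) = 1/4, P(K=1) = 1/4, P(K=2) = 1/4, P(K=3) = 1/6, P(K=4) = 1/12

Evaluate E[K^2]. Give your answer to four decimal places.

4.0833

E[K^2] = Σ k^2·P(K=k)
 = 0·1/4 + 1·1/4 + 4·1/4 + 9·1/6 + 16·1/12
 = 0 + 1/4 + 1 + 3/2 + 4/3
 = 49/12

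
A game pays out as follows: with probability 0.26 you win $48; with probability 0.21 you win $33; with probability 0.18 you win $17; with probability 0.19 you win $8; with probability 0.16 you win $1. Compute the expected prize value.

24.15

E[payout] = 48·0.26 + 33·0.21 + 17·0.18 + 8·0.19 + 1·0.16
 = 12.48 + 6.93 + 3.06 + 1.52 + 0.16
 = 24.15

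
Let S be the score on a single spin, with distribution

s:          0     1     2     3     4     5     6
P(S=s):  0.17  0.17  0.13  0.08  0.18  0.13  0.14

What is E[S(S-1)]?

9.7

E[S(S-1)] = Σ s(s-1)·P(S=s)
 = 0·0.17 + 0·0.17 + 2·0.13 + 6·0.08 + 12·0.18 + 20·0.13 + 30·0.14
 = 0 + 0 + 0.26 + 0.48 + 2.16 + 2.6 + 4.2
 = 9.7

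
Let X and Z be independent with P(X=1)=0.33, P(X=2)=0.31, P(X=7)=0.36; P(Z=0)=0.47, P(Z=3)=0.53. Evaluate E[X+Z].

E[X+Z] = Σ_x Σ_z (x+z) · P(X=x)P(Z=z)
 = 1·0.1551 + 4·0.1749 + 2·0.1457 + 5·0.1643 + 7·0.1692 + 10·0.1908
 = 0.1551 + 0.6996 + 0.2914 + 0.8215 + 1.1844 + 1.908
 = 5.06

5.06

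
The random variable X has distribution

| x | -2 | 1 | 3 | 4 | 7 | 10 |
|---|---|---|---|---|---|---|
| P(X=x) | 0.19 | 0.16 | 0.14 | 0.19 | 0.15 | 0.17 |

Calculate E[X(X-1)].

E[X(X-1)] = Σ x(x-1)·P(X=x)
 = 6·0.19 + 0·0.16 + 6·0.14 + 12·0.19 + 42·0.15 + 90·0.17
 = 1.14 + 0 + 0.84 + 2.28 + 6.3 + 15.3
 = 25.86

25.86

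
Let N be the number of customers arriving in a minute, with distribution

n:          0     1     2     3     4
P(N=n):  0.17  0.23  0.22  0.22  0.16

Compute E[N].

1.97

E[N] = Σ n·P(N=n)
 = 0·0.17 + 1·0.23 + 2·0.22 + 3·0.22 + 4·0.16
 = 0 + 0.23 + 0.44 + 0.66 + 0.64
 = 1.97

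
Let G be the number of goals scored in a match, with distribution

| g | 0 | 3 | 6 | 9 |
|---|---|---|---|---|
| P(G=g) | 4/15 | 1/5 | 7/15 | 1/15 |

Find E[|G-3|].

E[|G-3|] = Σ |g-3|·P(G=g)
 = 3·4/15 + 0·1/5 + 3·7/15 + 6·1/15
 = 4/5 + 0 + 7/5 + 2/5
 = 13/5

2.6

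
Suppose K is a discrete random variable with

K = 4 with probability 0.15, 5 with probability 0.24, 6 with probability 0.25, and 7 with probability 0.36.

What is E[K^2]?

35.04

E[K^2] = Σ k^2·P(K=k)
 = 16·0.15 + 25·0.24 + 36·0.25 + 49·0.36
 = 2.4 + 6 + 9 + 17.64
 = 35.04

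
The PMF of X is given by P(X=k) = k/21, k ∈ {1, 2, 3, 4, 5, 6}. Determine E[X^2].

21

E[X^2] = Σ x^2·P(X=x)
 = 1·1/21 + 4·2/21 + 9·1/7 + 16·4/21 + 25·5/21 + 36·2/7
 = 1/21 + 8/21 + 9/7 + 64/21 + 125/21 + 72/7
 = 21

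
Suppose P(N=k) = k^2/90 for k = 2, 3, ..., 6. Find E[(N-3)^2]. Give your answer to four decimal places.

E[(N-3)^2] = Σ (n-3)^2·P(N=n)
 = 1·2/45 + 0·1/10 + 1·8/45 + 4·5/18 + 9·2/5
 = 2/45 + 0 + 8/45 + 10/9 + 18/5
 = 74/15

4.9333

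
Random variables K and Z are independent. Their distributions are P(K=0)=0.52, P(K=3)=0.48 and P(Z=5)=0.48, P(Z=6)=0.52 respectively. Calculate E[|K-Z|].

E[|K-Z|] = Σ_k Σ_z |k-z| · P(K=k)P(Z=z)
 = 5·0.2496 + 6·0.2704 + 2·0.2304 + 3·0.2496
 = 1.248 + 1.6224 + 0.4608 + 0.7488
 = 4.08

4.08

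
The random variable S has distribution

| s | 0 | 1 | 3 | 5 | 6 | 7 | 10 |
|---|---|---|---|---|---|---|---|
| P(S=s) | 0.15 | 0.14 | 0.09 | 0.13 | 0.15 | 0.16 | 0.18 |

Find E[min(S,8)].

4.52

E[min(S,8)] = Σ min(s,8)·P(S=s)
 = 0·0.15 + 1·0.14 + 3·0.09 + 5·0.13 + 6·0.15 + 7·0.16 + 8·0.18
 = 0 + 0.14 + 0.27 + 0.65 + 0.9 + 1.12 + 1.44
 = 4.52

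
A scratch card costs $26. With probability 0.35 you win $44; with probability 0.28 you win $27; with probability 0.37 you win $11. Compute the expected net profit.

E[payout] = 44·0.35 + 27·0.28 + 11·0.37
 = 15.4 + 7.56 + 4.07
 = 27.03
Net = 27.03 - 26 = 1.03

1.03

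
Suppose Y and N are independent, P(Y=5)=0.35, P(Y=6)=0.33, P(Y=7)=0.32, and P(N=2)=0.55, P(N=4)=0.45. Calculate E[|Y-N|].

E[|Y-N|] = Σ_y Σ_n |y-n| · P(Y=y)P(N=n)
 = 3·0.1925 + 1·0.1575 + 4·0.1815 + 2·0.1485 + 5·0.176 + 3·0.144
 = 0.5775 + 0.1575 + 0.726 + 0.297 + 0.88 + 0.432
 = 3.07

3.07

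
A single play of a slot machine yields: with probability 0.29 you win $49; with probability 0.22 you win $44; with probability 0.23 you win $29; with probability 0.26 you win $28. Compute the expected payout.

E[payout] = 49·0.29 + 44·0.22 + 29·0.23 + 28·0.26
 = 14.21 + 9.68 + 6.67 + 7.28
 = 37.84

37.84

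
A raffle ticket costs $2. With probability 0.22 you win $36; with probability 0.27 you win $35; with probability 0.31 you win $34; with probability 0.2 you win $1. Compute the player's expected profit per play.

26.11

E[payout] = 36·0.22 + 35·0.27 + 34·0.31 + 1·0.2
 = 7.92 + 9.45 + 10.54 + 0.2
 = 28.11
Net = 28.11 - 2 = 26.11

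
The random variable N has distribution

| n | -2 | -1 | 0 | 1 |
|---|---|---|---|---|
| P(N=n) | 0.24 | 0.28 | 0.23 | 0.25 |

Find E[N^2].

E[N^2] = Σ n^2·P(N=n)
 = 4·0.24 + 1·0.28 + 0·0.23 + 1·0.25
 = 0.96 + 0.28 + 0 + 0.25
 = 1.49

1.49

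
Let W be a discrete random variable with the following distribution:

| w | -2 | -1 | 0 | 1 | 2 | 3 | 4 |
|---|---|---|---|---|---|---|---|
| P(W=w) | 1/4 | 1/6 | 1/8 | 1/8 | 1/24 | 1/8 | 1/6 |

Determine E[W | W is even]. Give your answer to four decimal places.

0.4286

P(W is even) = 1/4 + 1/8 + 1/24 + 1/6 = 7/12.
E[W | W is even] = [(-2)·1/4 + 0·1/8 + 2·1/24 + 4·1/6] / (7/12)
 = 1/4 / (7/12)
 = 3/7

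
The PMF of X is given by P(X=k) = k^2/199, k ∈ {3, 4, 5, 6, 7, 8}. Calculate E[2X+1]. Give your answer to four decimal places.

E[2X+1] = Σ (2x+1)·P(X=x)
 = 7·9/199 + 9·16/199 + 11·25/199 + 13·36/199 + 15·49/199 + 17·64/199
 = 63/199 + 144/199 + 275/199 + 468/199 + 735/199 + 1088/199
 = 2773/199

13.9347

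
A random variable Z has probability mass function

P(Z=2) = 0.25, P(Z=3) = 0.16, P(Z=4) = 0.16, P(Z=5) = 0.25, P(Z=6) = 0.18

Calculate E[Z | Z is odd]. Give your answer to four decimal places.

P(Z is odd) = 0.16 + 0.25 = 0.41.
E[Z | Z is odd] = [3·0.16 + 5·0.25] / 0.41
 = 1.73 / 0.41
 = 173/41

4.2195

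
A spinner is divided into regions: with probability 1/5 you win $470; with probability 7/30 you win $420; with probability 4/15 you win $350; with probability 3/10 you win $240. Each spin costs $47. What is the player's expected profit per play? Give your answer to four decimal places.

310.3333

E[payout] = 470·1/5 + 420·7/30 + 350·4/15 + 240·3/10
 = 94 + 98 + 280/3 + 72
 = 1072/3
Net = 1072/3 - 47 = 931/3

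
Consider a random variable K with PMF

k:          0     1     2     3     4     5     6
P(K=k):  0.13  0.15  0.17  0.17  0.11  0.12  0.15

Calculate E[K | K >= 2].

3.875

P(K >= 2) = 0.17 + 0.17 + 0.11 + 0.12 + 0.15 = 0.72.
E[K | K >= 2] = [2·0.17 + 3·0.17 + 4·0.11 + 5·0.12 + 6·0.15] / 0.72
 = 2.79 / 0.72
 = 31/8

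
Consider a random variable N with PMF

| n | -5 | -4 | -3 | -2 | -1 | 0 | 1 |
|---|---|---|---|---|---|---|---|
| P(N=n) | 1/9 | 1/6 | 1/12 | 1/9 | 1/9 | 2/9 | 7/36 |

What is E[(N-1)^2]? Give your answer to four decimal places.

E[(N-1)^2] = Σ (n-1)^2·P(N=n)
 = 36·1/9 + 25·1/6 + 16·1/12 + 9·1/9 + 4·1/9 + 1·2/9 + 0·7/36
 = 4 + 25/6 + 4/3 + 1 + 4/9 + 2/9 + 0
 = 67/6

11.1667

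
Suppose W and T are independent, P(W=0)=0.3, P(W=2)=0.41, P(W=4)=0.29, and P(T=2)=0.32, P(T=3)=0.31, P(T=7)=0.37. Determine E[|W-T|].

E[|W-T|] = Σ_w Σ_t |w-t| · P(W=w)P(T=t)
 = 2·0.096 + 3·0.093 + 7·0.111 + 0·0.1312 + 1·0.1271 + 5·0.1517 + 2·0.0928 + 1·0.0899 + 3·0.1073
 = 0.192 + 0.279 + 0.777 + 0 + 0.1271 + 0.7585 + 0.1856 + 0.0899 + 0.3219
 = 2.731

2.731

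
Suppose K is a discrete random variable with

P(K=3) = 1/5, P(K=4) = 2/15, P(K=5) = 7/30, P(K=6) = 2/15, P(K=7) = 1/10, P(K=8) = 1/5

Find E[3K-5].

11.2

E[3K-5] = Σ (3k-5)·P(K=k)
 = 4·1/5 + 7·2/15 + 10·7/30 + 13·2/15 + 16·1/10 + 19·1/5
 = 4/5 + 14/15 + 7/3 + 26/15 + 8/5 + 19/5
 = 56/5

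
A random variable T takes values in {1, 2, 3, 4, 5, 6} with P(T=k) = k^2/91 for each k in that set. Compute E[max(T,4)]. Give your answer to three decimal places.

5.066

E[max(T,4)] = Σ max(t,4)·P(T=t)
 = 4·1/91 + 4·4/91 + 4·9/91 + 4·16/91 + 5·25/91 + 6·36/91
 = 4/91 + 16/91 + 36/91 + 64/91 + 125/91 + 216/91
 = 461/91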